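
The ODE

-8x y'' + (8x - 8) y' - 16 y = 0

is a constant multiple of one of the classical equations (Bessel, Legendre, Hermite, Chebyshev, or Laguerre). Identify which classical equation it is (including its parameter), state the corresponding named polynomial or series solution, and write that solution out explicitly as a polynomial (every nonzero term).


All three coefficients share the factor -8; dividing through by -8 gives  x y'' + (1 - x) y' + 2 y = 0.
This matches the Laguerre equation x y'' + (1 - x) y' + n y = 0 with n = 2; the polynomial solution is L_2(x).
With y = sum_k a_k x^k, matching x^k gives (k+1)k a_{k+1} + (k+1) a_{k+1} - k a_k + n a_k = 0, i.e. (k+1)^2 a_{k+1} = (k - n) a_k = (k - 2) a_k. The right side vanishes at k = 2, so the series terminates at degree 2.
Standard normalization L_n(0) = 1 gives a_0 = 1. Work upward with a_{k+1} = (k - 2) a_k / (k+1)^2:
  a_1 = (0 - 2)(1) / 1^2 = -2/1 = -2
  a_2 = (1 - 2)(-2) / 2^2 = 2/4 = 1/2
Hence L_2(x) = x^2/2 - 2 x + 1.

L_2(x); series = x^2/2 - 2 x + 1


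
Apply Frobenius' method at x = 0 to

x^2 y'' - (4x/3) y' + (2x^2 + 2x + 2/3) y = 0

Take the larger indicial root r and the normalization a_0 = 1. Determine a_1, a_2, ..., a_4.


Write in Frobenius form y'' + (p(x)/x) y' + (q(x)/x^2) y = 0:
  p(x) = -4/3,  q(x) = 2x^2 + 2x + 2/3.
Indicial equation: r(r-1) + (-4/3) r + (2/3) = 0 -> roots r_1 = 2, r_2 = 1/3.
Take r = r_1 = 2. Let y(x) = x^r sum_{n>=0} a_n x^n with a_0 = 1.
Substitute y = x^r sum a_n x^n and match x^{r+n}. The recurrence is
  D(n) a_n + 2 a_{n-1} + 2 a_{n-2} = 0,  where D(n) = (r+n)(r+n-1) + (-4/3)(r+n) + (2/3).
  a_n = [-2 a_{n-1} - 2 a_{n-2}] / D(n).
Since the indicial polynomial factors as (r - r_1)(r - r_2), D(n) = (r_1 + n - r_1)(r_1 + n - r_2) = n(n + 5/3).
Evaluating step by step (a_0 = 1):
  n = 1: D(1) = 1(1 + 5/3) = 8/3; numerator = -2(1) = -2; a_1 = (-2)/(8/3) = -3/4
  n = 2: D(2) = 2(2 + 5/3) = 22/3; numerator = -2(-3/4) - 2(1) = -1/2; a_2 = (-1/2)/(22/3) = -3/44
  n = 3: D(3) = 3(3 + 5/3) = 14; numerator = -2(-3/44) - 2(-3/4) = 18/11; a_3 = (18/11)/(14) = 9/77
  n = 4: D(4) = 4(4 + 5/3) = 68/3; numerator = -2(9/77) - 2(-3/44) = -15/154; a_4 = (-15/154)/(68/3) = -45/10472

r = 2; a_0 = 1; a_1 = -3/4; a_2 = -3/44; a_3 = 9/77; a_4 = -45/10472


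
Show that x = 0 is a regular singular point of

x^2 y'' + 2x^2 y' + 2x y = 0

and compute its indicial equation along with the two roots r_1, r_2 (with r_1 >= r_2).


Divide by x^2 to reach normal form y'' + P_1(x) y' + P_2(x) y = 0 with P_1(x) = 2 and P_2(x) = 2/x.
x = 0 is a singular point because the y-coefficient 2/x has a pole at x = 0.
It is a regular singular point because x P_1(x) = p(x) = 2x and x^2 P_2(x) = q(x) = 2x are polynomials, hence analytic at x = 0.
p(0) = 0,  q(0) = 0.
Indicial equation: r(r-1) + p(0) r + q(0) = 0, i.e. r^2 + (p(0) - 1) r + q(0) = 0, i.e. r^2 - 1 r = 0.
Discriminant: (-1)^2 - 4(0) = 1, so r = (1 ± 1)/2.
Solving: r_1 = 1, r_2 = 0.

indicial: r^2 - 1 r = 0; roots r_1 = 1, r_2 = 0


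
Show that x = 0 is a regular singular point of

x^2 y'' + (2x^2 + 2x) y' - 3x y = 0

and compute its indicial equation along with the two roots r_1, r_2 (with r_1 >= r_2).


Divide by x^2 to reach normal form y'' + P_1(x) y' + P_2(x) y = 0 with P_1(x) = 2 + 2/x and P_2(x) = -3/x.
x = 0 is a singular point because the y'-coefficient 2 + 2/x has a pole at x = 0 and the y-coefficient -3/x has a pole at x = 0.
It is a regular singular point because x P_1(x) = p(x) = 2x + 2 and x^2 P_2(x) = q(x) = -3x are polynomials, hence analytic at x = 0.
p(0) = 2,  q(0) = 0.
Indicial equation: r(r-1) + p(0) r + q(0) = 0, i.e. r^2 + (p(0) - 1) r + q(0) = 0, i.e. r^2 + 1 r = 0.
Discriminant: (1)^2 - 4(0) = 1, so r = (-1 ± 1)/2.
Solving: r_1 = 0, r_2 = -1.

indicial: r^2 + 1 r = 0; roots r_1 = 0, r_2 = -1


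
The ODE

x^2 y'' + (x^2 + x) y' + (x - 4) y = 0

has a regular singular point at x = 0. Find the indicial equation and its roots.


Divide by x^2 to reach normal form y'' + P_1(x) y' + P_2(x) y = 0 with P_1(x) = 1 + 1/x and P_2(x) = 1/x - 4/x^2.
x = 0 is a singular point because the y'-coefficient 1 + 1/x has a pole at x = 0 and the y-coefficient 1/x - 4/x^2 has a pole at x = 0.
It is a regular singular point because x P_1(x) = p(x) = x + 1 and x^2 P_2(x) = q(x) = x - 4 are polynomials, hence analytic at x = 0.
p(0) = 1,  q(0) = -4.
Indicial equation: r(r-1) + p(0) r + q(0) = 0, i.e. r^2 + (p(0) - 1) r + q(0) = 0, i.e. r^2 - 4 = 0.
Discriminant: (0)^2 - 4(-4) = 16, so r = (0 ± 4)/2.
Solving: r_1 = 2, r_2 = -2.

indicial: r^2 - 4 = 0; roots r_1 = 2, r_2 = -2


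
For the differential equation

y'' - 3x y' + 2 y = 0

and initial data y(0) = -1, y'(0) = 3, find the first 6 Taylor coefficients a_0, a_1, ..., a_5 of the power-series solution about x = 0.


Ansatz: y(x) = sum_{n>=0} a_n x^n, so y'(x) = sum_{n>=1} n a_n x^(n-1) and y''(x) = sum_{n>=2} n(n-1) a_n x^(n-2).
Substitute into P(x) y'' + Q(x) y' + R(x) y = 0 with P(x) = 1, Q(x) = -3x, R(x) = 2, and match powers of x.
Initial conditions: a_0 = -1, a_1 = 3.
Setting the coefficient of each power of x to zero and solving order by order (substituting the coefficients already found):
  x^0: 2 a_2 + 2 a_0 = 0  ->  2 a_2 = -2 a_0 = 2  ->  a_2 = 1
  x^1: 6 a_3 - a_1 = 0  ->  6 a_3 = a_1 = 3  ->  a_3 = 1/2
  x^2: 12 a_4 - 4 a_2 = 0  ->  12 a_4 = 4 a_2 = 4  ->  a_4 = 1/3
  x^3: 20 a_5 - 7 a_3 = 0  ->  20 a_5 = 7 a_3 = 7/2  ->  a_5 = 7/40
Truncated series: y(x) = -1 + 3 x + x^2 + (1/2) x^3 + (1/3) x^4 + (7/40) x^5 + O(x^6).

a_0 = -1; a_1 = 3; a_2 = 1; a_3 = 1/2; a_4 = 1/3; a_5 = 7/40


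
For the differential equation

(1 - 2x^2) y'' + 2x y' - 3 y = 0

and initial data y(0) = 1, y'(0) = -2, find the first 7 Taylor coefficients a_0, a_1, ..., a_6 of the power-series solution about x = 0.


Ansatz: y(x) = sum_{n>=0} a_n x^n, so y'(x) = sum_{n>=1} n a_n x^(n-1) and y''(x) = sum_{n>=2} n(n-1) a_n x^(n-2).
Substitute into P(x) y'' + Q(x) y' + R(x) y = 0 with P(x) = 1 - 2x^2, Q(x) = 2x, R(x) = -3, and match powers of x.
Initial conditions: a_0 = 1, a_1 = -2.
Setting the coefficient of each power of x to zero and solving order by order (substituting the coefficients already found):
  x^0: 2 a_2 - 3 a_0 = 0  ->  2 a_2 = 3 a_0 = 3  ->  a_2 = 3/2
  x^1: 6 a_3 - a_1 = 0  ->  6 a_3 = a_1 = -2  ->  a_3 = -1/3
  x^2: 12 a_4 - 3 a_2 = 0  ->  12 a_4 = 3 a_2 = 9/2  ->  a_4 = 3/8
  x^3: 20 a_5 - 9 a_3 = 0  ->  20 a_5 = 9 a_3 = -3  ->  a_5 = -3/20
  x^4: 30 a_6 - 19 a_4 = 0  ->  30 a_6 = 19 a_4 = 57/8  ->  a_6 = 19/80
Truncated series: y(x) = 1 - 2 x + (3/2) x^2 - (1/3) x^3 + (3/8) x^4 - (3/20) x^5 + (19/80) x^6 + O(x^7).

a_0 = 1; a_1 = -2; a_2 = 3/2; a_3 = -1/3; a_4 = 3/8; a_5 = -3/20; a_6 = 19/80


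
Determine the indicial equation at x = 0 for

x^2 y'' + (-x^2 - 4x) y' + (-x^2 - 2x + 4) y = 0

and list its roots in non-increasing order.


Divide by x^2 to reach normal form y'' + P_1(x) y' + P_2(x) y = 0 with P_1(x) = -1 - 4/x and P_2(x) = -1 - 2/x + 4/x^2.
x = 0 is a singular point because the y'-coefficient -1 - 4/x has a pole at x = 0 and the y-coefficient -1 - 2/x + 4/x^2 has a pole at x = 0.
It is a regular singular point because x P_1(x) = p(x) = -x - 4 and x^2 P_2(x) = q(x) = -x^2 - 2x + 4 are polynomials, hence analytic at x = 0.
p(0) = -4,  q(0) = 4.
Indicial equation: r(r-1) + p(0) r + q(0) = 0, i.e. r^2 + (p(0) - 1) r + q(0) = 0, i.e. r^2 - 5 r + 4 = 0.
Discriminant: (-5)^2 - 4(4) = 9, so r = (5 ± 3)/2.
Solving: r_1 = 4, r_2 = 1.

indicial: r^2 - 5 r + 4 = 0; roots r_1 = 4, r_2 = 1


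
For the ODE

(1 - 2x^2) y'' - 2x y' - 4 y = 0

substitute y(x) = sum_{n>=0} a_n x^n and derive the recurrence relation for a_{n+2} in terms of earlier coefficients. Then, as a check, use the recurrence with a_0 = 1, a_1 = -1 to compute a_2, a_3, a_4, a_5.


Substitute y = sum_n a_n x^n.
(1 - 2 x^2) y'' contributes (n+2)(n+1) a_{n+2} - 2 n(n-1) a_n at x^n.
-2 x y'(x) contributes -2 n a_n at x^n.
-4 y(x) contributes -4 a_n at x^n.
Matching x^n: (n+2)(n+1) a_{n+2} + (-2 n(n-1) - 2 n - 4) a_n = 0.
Thus a_{n+2} = (2 n(n-1) + 2 n + 4) / ((n+1)(n+2)) * a_n.

Check with a_0 = 1, a_1 = -1 (apply the recurrence for n = 0, 1, 2, 3): a_0 = 1, a_1 = -1, a_2 = 2, a_3 = -1, a_4 = 2, a_5 = -11/10.

a_(n+2) = (2 n(n-1) + 2 n + 4) / ((n+1)(n+2)) * a_n; check: a_0 = 1, a_1 = -1, a_2 = 2, a_3 = -1, a_4 = 2, a_5 = -11/10


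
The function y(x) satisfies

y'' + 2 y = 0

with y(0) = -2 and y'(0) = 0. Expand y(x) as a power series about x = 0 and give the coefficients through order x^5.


Ansatz: y(x) = sum_{n>=0} a_n x^n, so y'(x) = sum_{n>=1} n a_n x^(n-1) and y''(x) = sum_{n>=2} n(n-1) a_n x^(n-2).
Substitute into P(x) y'' + Q(x) y' + R(x) y = 0 with P(x) = 1, Q(x) = 0, R(x) = 2, and match powers of x.
Initial conditions: a_0 = -2, a_1 = 0.
Setting the coefficient of each power of x to zero and solving order by order (substituting the coefficients already found):
  x^0: 2 a_2 + 2 a_0 = 0  ->  2 a_2 = -2 a_0 = 4  ->  a_2 = 2
  x^1: 6 a_3 + 2 a_1 = 0  ->  6 a_3 = -2 a_1 = 0  ->  a_3 = 0
  x^2: 12 a_4 + 2 a_2 = 0  ->  12 a_4 = -2 a_2 = -4  ->  a_4 = -1/3
  x^3: 20 a_5 + 2 a_3 = 0  ->  20 a_5 = -2 a_3 = 0  ->  a_5 = 0
Truncated series: y(x) = -2 + 2 x^2 - (1/3) x^4 + O(x^6).

a_0 = -2; a_1 = 0; a_2 = 2; a_3 = 0; a_4 = -1/3; a_5 = 0


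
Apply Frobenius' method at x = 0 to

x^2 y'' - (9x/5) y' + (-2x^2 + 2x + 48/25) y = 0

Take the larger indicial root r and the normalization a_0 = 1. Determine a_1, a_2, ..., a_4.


Write in Frobenius form y'' + (p(x)/x) y' + (q(x)/x^2) y = 0:
  p(x) = -9/5,  q(x) = -2x^2 + 2x + 48/25.
Indicial equation: r(r-1) + (-9/5) r + (48/25) = 0 -> roots r_1 = 8/5, r_2 = 6/5.
Take r = r_1 = 8/5. Let y(x) = x^r sum_{n>=0} a_n x^n with a_0 = 1.
Substitute y = x^r sum a_n x^n and match x^{r+n}. The recurrence is
  D(n) a_n + 2 a_{n-1} - 2 a_{n-2} = 0,  where D(n) = (r+n)(r+n-1) + (-9/5)(r+n) + (48/25).
  a_n = [-2 a_{n-1} + 2 a_{n-2}] / D(n).
Since the indicial polynomial factors as (r - r_1)(r - r_2), D(n) = (r_1 + n - r_1)(r_1 + n - r_2) = n(n + 2/5).
Evaluating step by step (a_0 = 1):
  n = 1: D(1) = 1(1 + 2/5) = 7/5; numerator = -2(1) = -2; a_1 = (-2)/(7/5) = -10/7
  n = 2: D(2) = 2(2 + 2/5) = 24/5; numerator = -2(-10/7) + 2(1) = 34/7; a_2 = (34/7)/(24/5) = 85/84
  n = 3: D(3) = 3(3 + 2/5) = 51/5; numerator = -2(85/84) + 2(-10/7) = -205/42; a_3 = (-205/42)/(51/5) = -1025/2142
  n = 4: D(4) = 4(4 + 2/5) = 88/5; numerator = -2(-1025/2142) + 2(85/84) = 6385/2142; a_4 = (6385/2142)/(88/5) = 31925/188496

r = 8/5; a_0 = 1; a_1 = -10/7; a_2 = 85/84; a_3 = -1025/2142; a_4 = 31925/188496


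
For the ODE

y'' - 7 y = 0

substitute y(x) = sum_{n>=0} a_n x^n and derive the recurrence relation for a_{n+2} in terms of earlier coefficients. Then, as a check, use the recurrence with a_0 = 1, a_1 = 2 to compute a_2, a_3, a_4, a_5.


Substitute y = sum_n a_n x^n into y'' + (const) y = 0.
y''(x) = sum_{n>=0} (n+2)(n+1) a_{n+2} x^n.
The ODE becomes sum_n [(n+2)(n+1) a_{n+2} - 7 a_n] x^n = 0.
Setting each coefficient to zero gives the recurrence:
  (n+2)(n+1) a_{n+2} - 7 a_n = 0,
  a_{n+2} = 7 / ((n+1)(n+2)) a_n.

Check with a_0 = 1, a_1 = 2 (apply the recurrence for n = 0, 1, 2, 3): a_0 = 1, a_1 = 2, a_2 = 7/2, a_3 = 7/3, a_4 = 49/24, a_5 = 49/60.

a_{n+2} = 7/((n+1)(n+2)) * a_n; check: a_0 = 1, a_1 = 2, a_2 = 7/2, a_3 = 7/3, a_4 = 49/24, a_5 = 49/60


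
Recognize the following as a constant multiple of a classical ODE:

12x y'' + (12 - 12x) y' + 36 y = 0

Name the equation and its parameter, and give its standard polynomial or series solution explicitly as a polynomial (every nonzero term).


All three coefficients share the factor 12; dividing through by 12 gives  x y'' + (1 - x) y' + 3 y = 0.
This matches the Laguerre equation x y'' + (1 - x) y' + n y = 0 with n = 3; the polynomial solution is L_3(x).
With y = sum_k a_k x^k, matching x^k gives (k+1)k a_{k+1} + (k+1) a_{k+1} - k a_k + n a_k = 0, i.e. (k+1)^2 a_{k+1} = (k - n) a_k = (k - 3) a_k. The right side vanishes at k = 3, so the series terminates at degree 3.
Standard normalization L_n(0) = 1 gives a_0 = 1. Work upward with a_{k+1} = (k - 3) a_k / (k+1)^2:
  a_1 = (0 - 3)(1) / 1^2 = -3/1 = -3
  a_2 = (1 - 3)(-3) / 2^2 = 6/4 = 3/2
  a_3 = (2 - 3)(3/2) / 3^2 = (-3/2)/9 = -1/6
Hence L_3(x) = -x^3/6 + 3 x^2/2 - 3 x + 1.

L_3(x); series = -x^3/6 + 3 x^2/2 - 3 x + 1


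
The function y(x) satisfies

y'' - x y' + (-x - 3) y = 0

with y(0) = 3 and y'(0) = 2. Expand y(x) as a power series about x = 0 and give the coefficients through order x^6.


Ansatz: y(x) = sum_{n>=0} a_n x^n, so y'(x) = sum_{n>=1} n a_n x^(n-1) and y''(x) = sum_{n>=2} n(n-1) a_n x^(n-2).
Substitute into P(x) y'' + Q(x) y' + R(x) y = 0 with P(x) = 1, Q(x) = -x, R(x) = -x - 3, and match powers of x.
Initial conditions: a_0 = 3, a_1 = 2.
Setting the coefficient of each power of x to zero and solving order by order (substituting the coefficients already found):
  x^0: 2 a_2 - 3 a_0 = 0  ->  2 a_2 = 3 a_0 = 9  ->  a_2 = 9/2
  x^1: 6 a_3 - 4 a_1 - a_0 = 0  ->  6 a_3 = 4 a_1 + a_0 = 11  ->  a_3 = 11/6
  x^2: 12 a_4 - 5 a_2 - a_1 = 0  ->  12 a_4 = 5 a_2 + a_1 = 49/2  ->  a_4 = 49/24
  x^3: 20 a_5 - 6 a_3 - a_2 = 0  ->  20 a_5 = 6 a_3 + a_2 = 31/2  ->  a_5 = 31/40
  x^4: 30 a_6 - 7 a_4 - a_3 = 0  ->  30 a_6 = 7 a_4 + a_3 = 129/8  ->  a_6 = 43/80
Truncated series: y(x) = 3 + 2 x + (9/2) x^2 + (11/6) x^3 + (49/24) x^4 + (31/40) x^5 + (43/80) x^6 + O(x^7).

a_0 = 3; a_1 = 2; a_2 = 9/2; a_3 = 11/6; a_4 = 49/24; a_5 = 31/40; a_6 = 43/80


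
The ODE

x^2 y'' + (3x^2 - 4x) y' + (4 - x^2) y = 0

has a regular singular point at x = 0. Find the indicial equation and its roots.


Divide by x^2 to reach normal form y'' + P_1(x) y' + P_2(x) y = 0 with P_1(x) = 3 - 4/x and P_2(x) = -1 + 4/x^2.
x = 0 is a singular point because the y'-coefficient 3 - 4/x has a pole at x = 0 and the y-coefficient -1 + 4/x^2 has a pole at x = 0.
It is a regular singular point because x P_1(x) = p(x) = 3x - 4 and x^2 P_2(x) = q(x) = 4 - x^2 are polynomials, hence analytic at x = 0.
p(0) = -4,  q(0) = 4.
Indicial equation: r(r-1) + p(0) r + q(0) = 0, i.e. r^2 + (p(0) - 1) r + q(0) = 0, i.e. r^2 - 5 r + 4 = 0.
Discriminant: (-5)^2 - 4(4) = 9, so r = (5 ± 3)/2.
Solving: r_1 = 4, r_2 = 1.

indicial: r^2 - 5 r + 4 = 0; roots r_1 = 4, r_2 = 1


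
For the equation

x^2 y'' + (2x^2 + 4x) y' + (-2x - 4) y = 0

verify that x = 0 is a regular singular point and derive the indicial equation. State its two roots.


Divide by x^2 to reach normal form y'' + P_1(x) y' + P_2(x) y = 0 with P_1(x) = 2 + 4/x and P_2(x) = -2/x - 4/x^2.
x = 0 is a singular point because the y'-coefficient 2 + 4/x has a pole at x = 0 and the y-coefficient -2/x - 4/x^2 has a pole at x = 0.
It is a regular singular point because x P_1(x) = p(x) = 2x + 4 and x^2 P_2(x) = q(x) = -2x - 4 are polynomials, hence analytic at x = 0.
p(0) = 4,  q(0) = -4.
Indicial equation: r(r-1) + p(0) r + q(0) = 0, i.e. r^2 + (p(0) - 1) r + q(0) = 0, i.e. r^2 + 3 r - 4 = 0.
Discriminant: (3)^2 - 4(-4) = 25, so r = (-3 ± 5)/2.
Solving: r_1 = 1, r_2 = -4.

indicial: r^2 + 3 r - 4 = 0; roots r_1 = 1, r_2 = -4


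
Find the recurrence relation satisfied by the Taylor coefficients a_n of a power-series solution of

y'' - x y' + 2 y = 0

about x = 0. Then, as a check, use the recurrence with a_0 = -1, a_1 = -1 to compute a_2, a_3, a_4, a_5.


Substitute y = sum_n a_n x^n.
y''(x) has coefficient (n+2)(n+1) a_{n+2} at x^n;
-x y'(x) has coefficient -n a_n at x^n (shift);
2 y(x) has coefficient 2 a_n at x^n.
Matching x^n: (n+2)(n+1) a_{n+2} + (-n + 2) a_n = 0.
Thus a_{n+2} = (n - 2) / ((n+1)(n+2)) * a_n.

Check with a_0 = -1, a_1 = -1 (apply the recurrence for n = 0, 1, 2, 3): a_0 = -1, a_1 = -1, a_2 = 1, a_3 = 1/6, a_4 = 0, a_5 = 1/120.

a_(n+2) = (n - 2) / ((n+1)(n+2)) * a_n; check: a_0 = -1, a_1 = -1, a_2 = 1, a_3 = 1/6, a_4 = 0, a_5 = 1/120


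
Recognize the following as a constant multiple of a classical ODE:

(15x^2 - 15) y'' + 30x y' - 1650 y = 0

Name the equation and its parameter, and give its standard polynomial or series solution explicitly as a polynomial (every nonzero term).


All three coefficients share the factor -15; dividing through by -15 gives  (1 - x^2) y'' - 2x y' + 110 y = 0.
This matches the Legendre equation (1 - x^2) y'' - 2x y' + n(n+1) y = 0 (note the -2x y' term) with n(n+1) = 110, so n = 10; the polynomial solution is P_10(x).
With y = sum_k a_k x^k, matching x^k gives (k+2)(k+1) a_{k+2} = [k(k+1) - n(n+1)] a_k = (k - 10)(k + 11) a_k. The right side vanishes at k = 10, so the series with the parity of 10 terminates at degree 10.
Standard normalization (P_n(1) = 1): leading coefficient (2n)!/(2^n (n!)^2) = 2432902008176640000/(1024*13168189440000) = 46189/256, so a_10 = 46189/256. Work downward with a_k = (k+1)(k+2) a_{k+2} / ((k - 10)(k + 11)):
  a_8 = (9)(10)(46189/256) / ((8 - 10)(8 + 11)) = (2078505/128)/(-38) = -109395/256
  a_6 = (7)(8)(-109395/256) / ((6 - 10)(6 + 11)) = (-765765/32)/(-68) = 45045/128
  a_4 = (5)(6)(45045/128) / ((4 - 10)(4 + 11)) = (675675/64)/(-90) = -15015/128
  a_2 = (3)(4)(-15015/128) / ((2 - 10)(2 + 11)) = (-45045/32)/(-104) = 3465/256
  a_0 = (1)(2)(3465/256) / ((0 - 10)(0 + 11)) = (3465/128)/(-110) = -63/256
Hence P_10(x) = 46189 x^10/256 - 109395 x^8/256 + 45045 x^6/128 - 15015 x^4/128 + 3465 x^2/256 - 63/256.

P_10(x); series = 46189 x^10/256 - 109395 x^8/256 + 45045 x^6/128 - 15015 x^4/128 + 3465 x^2/256 - 63/256


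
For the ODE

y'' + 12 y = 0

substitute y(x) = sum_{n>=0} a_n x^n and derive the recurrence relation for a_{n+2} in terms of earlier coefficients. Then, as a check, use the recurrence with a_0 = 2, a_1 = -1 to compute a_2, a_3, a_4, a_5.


Substitute y = sum_n a_n x^n into y'' + (const) y = 0.
y''(x) = sum_{n>=0} (n+2)(n+1) a_{n+2} x^n.
The ODE becomes sum_n [(n+2)(n+1) a_{n+2} + 12 a_n] x^n = 0.
Setting each coefficient to zero gives the recurrence:
  (n+2)(n+1) a_{n+2} + 12 a_n = 0,
  a_{n+2} = -12 / ((n+1)(n+2)) a_n.

Check with a_0 = 2, a_1 = -1 (apply the recurrence for n = 0, 1, 2, 3): a_0 = 2, a_1 = -1, a_2 = -12, a_3 = 2, a_4 = 12, a_5 = -6/5.

a_{n+2} = -12/((n+1)(n+2)) * a_n; check: a_0 = 2, a_1 = -1, a_2 = -12, a_3 = 2, a_4 = 12, a_5 = -6/5


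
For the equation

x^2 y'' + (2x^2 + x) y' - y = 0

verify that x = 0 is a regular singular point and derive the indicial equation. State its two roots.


Divide by x^2 to reach normal form y'' + P_1(x) y' + P_2(x) y = 0 with P_1(x) = 2 + 1/x and P_2(x) = -1/x^2.
x = 0 is a singular point because the y'-coefficient 2 + 1/x has a pole at x = 0 and the y-coefficient -1/x^2 has a pole at x = 0.
It is a regular singular point because x P_1(x) = p(x) = 2x + 1 and x^2 P_2(x) = q(x) = -1 are polynomials, hence analytic at x = 0.
p(0) = 1,  q(0) = -1.
Indicial equation: r(r-1) + p(0) r + q(0) = 0, i.e. r^2 + (p(0) - 1) r + q(0) = 0, i.e. r^2 - 1 = 0.
Discriminant: (0)^2 - 4(-1) = 4, so r = (0 ± 2)/2.
Solving: r_1 = 1, r_2 = -1.

indicial: r^2 - 1 = 0; roots r_1 = 1, r_2 = -1


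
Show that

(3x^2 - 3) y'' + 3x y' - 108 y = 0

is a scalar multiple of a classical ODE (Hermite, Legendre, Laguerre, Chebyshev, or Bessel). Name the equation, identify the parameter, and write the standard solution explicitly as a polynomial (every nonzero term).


All three coefficients share the factor -3; dividing through by -3 gives  (1 - x^2) y'' - x y' + 36 y = 0.
This matches the Chebyshev equation (1 - x^2) y'' - x y' + n^2 y = 0 (note the -x y' term, not -2x y') with n^2 = 36, so n = 6; the polynomial solution is T_6(x).
With y = sum_k a_k x^k, matching x^k gives (k+2)(k+1) a_{k+2} = (k^2 - n^2) a_k = (k - 6)(k + 6) a_k. The right side vanishes at k = 6, so the series with the parity of 6 terminates at degree 6.
Standard normalization: leading coefficient of T_n is 2^(n-1), so a_6 = 2^5 = 32. Work downward with a_k = (k+1)(k+2) a_{k+2} / ((k - 6)(k + 6)):
  a_4 = (5)(6)(32) / ((4 - 6)(4 + 6)) = 960/(-20) = -48
  a_2 = (3)(4)(-48) / ((2 - 6)(2 + 6)) = -576/(-32) = 18
  a_0 = (1)(2)(18) / ((0 - 6)(0 + 6)) = 36/(-36) = -1
Hence T_6(x) = 32 x^6 - 48 x^4 + 18 x^2 - 1.

T_6(x); series = 32 x^6 - 48 x^4 + 18 x^2 - 1


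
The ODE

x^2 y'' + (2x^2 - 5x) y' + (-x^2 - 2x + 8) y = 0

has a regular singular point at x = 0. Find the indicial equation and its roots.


Divide by x^2 to reach normal form y'' + P_1(x) y' + P_2(x) y = 0 with P_1(x) = 2 - 5/x and P_2(x) = -1 - 2/x + 8/x^2.
x = 0 is a singular point because the y'-coefficient 2 - 5/x has a pole at x = 0 and the y-coefficient -1 - 2/x + 8/x^2 has a pole at x = 0.
It is a regular singular point because x P_1(x) = p(x) = 2x - 5 and x^2 P_2(x) = q(x) = -x^2 - 2x + 8 are polynomials, hence analytic at x = 0.
p(0) = -5,  q(0) = 8.
Indicial equation: r(r-1) + p(0) r + q(0) = 0, i.e. r^2 + (p(0) - 1) r + q(0) = 0, i.e. r^2 - 6 r + 8 = 0.
Discriminant: (-6)^2 - 4(8) = 4, so r = (6 ± 2)/2.
Solving: r_1 = 4, r_2 = 2.

indicial: r^2 - 6 r + 8 = 0; roots r_1 = 4, r_2 = 2


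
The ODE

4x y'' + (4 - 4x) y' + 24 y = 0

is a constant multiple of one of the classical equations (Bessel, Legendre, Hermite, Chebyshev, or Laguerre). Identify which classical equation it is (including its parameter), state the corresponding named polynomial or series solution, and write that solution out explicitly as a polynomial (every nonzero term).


All three coefficients share the factor 4; dividing through by 4 gives  x y'' + (1 - x) y' + 6 y = 0.
This matches the Laguerre equation x y'' + (1 - x) y' + n y = 0 with n = 6; the polynomial solution is L_6(x).
With y = sum_k a_k x^k, matching x^k gives (k+1)k a_{k+1} + (k+1) a_{k+1} - k a_k + n a_k = 0, i.e. (k+1)^2 a_{k+1} = (k - n) a_k = (k - 6) a_k. The right side vanishes at k = 6, so the series terminates at degree 6.
Standard normalization L_n(0) = 1 gives a_0 = 1. Work upward with a_{k+1} = (k - 6) a_k / (k+1)^2:
  a_1 = (0 - 6)(1) / 1^2 = -6/1 = -6
  a_2 = (1 - 6)(-6) / 2^2 = 30/4 = 15/2
  a_3 = (2 - 6)(15/2) / 3^2 = -30/9 = -10/3
  a_4 = (3 - 6)(-10/3) / 4^2 = 10/16 = 5/8
  a_5 = (4 - 6)(5/8) / 5^2 = (-5/4)/25 = -1/20
  a_6 = (5 - 6)(-1/20) / 6^2 = (1/20)/36 = 1/720
Hence L_6(x) = x^6/720 - x^5/20 + 5 x^4/8 - 10 x^3/3 + 15 x^2/2 - 6 x + 1.

L_6(x); series = x^6/720 - x^5/20 + 5 x^4/8 - 10 x^3/3 + 15 x^2/2 - 6 x + 1


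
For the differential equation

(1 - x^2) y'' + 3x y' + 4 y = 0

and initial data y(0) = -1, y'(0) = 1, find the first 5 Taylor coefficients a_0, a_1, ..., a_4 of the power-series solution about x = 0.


Ansatz: y(x) = sum_{n>=0} a_n x^n, so y'(x) = sum_{n>=1} n a_n x^(n-1) and y''(x) = sum_{n>=2} n(n-1) a_n x^(n-2).
Substitute into P(x) y'' + Q(x) y' + R(x) y = 0 with P(x) = 1 - x^2, Q(x) = 3x, R(x) = 4, and match powers of x.
Initial conditions: a_0 = -1, a_1 = 1.
Setting the coefficient of each power of x to zero and solving order by order (substituting the coefficients already found):
  x^0: 2 a_2 + 4 a_0 = 0  ->  2 a_2 = -4 a_0 = 4  ->  a_2 = 2
  x^1: 6 a_3 + 7 a_1 = 0  ->  6 a_3 = -7 a_1 = -7  ->  a_3 = -7/6
  x^2: 12 a_4 + 8 a_2 = 0  ->  12 a_4 = -8 a_2 = -16  ->  a_4 = -4/3
Truncated series: y(x) = -1 + x + 2 x^2 - (7/6) x^3 - (4/3) x^4 + O(x^5).

a_0 = -1; a_1 = 1; a_2 = 2; a_3 = -7/6; a_4 = -4/3


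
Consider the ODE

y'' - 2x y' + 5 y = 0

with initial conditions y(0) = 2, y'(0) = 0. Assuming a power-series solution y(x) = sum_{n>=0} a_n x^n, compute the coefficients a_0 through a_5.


Ansatz: y(x) = sum_{n>=0} a_n x^n, so y'(x) = sum_{n>=1} n a_n x^(n-1) and y''(x) = sum_{n>=2} n(n-1) a_n x^(n-2).
Substitute into P(x) y'' + Q(x) y' + R(x) y = 0 with P(x) = 1, Q(x) = -2x, R(x) = 5, and match powers of x.
Initial conditions: a_0 = 2, a_1 = 0.
Setting the coefficient of each power of x to zero and solving order by order (substituting the coefficients already found):
  x^0: 2 a_2 + 5 a_0 = 0  ->  2 a_2 = -5 a_0 = -10  ->  a_2 = -5
  x^1: 6 a_3 + 3 a_1 = 0  ->  6 a_3 = -3 a_1 = 0  ->  a_3 = 0
  x^2: 12 a_4 + a_2 = 0  ->  12 a_4 = -a_2 = 5  ->  a_4 = 5/12
  x^3: 20 a_5 - a_3 = 0  ->  20 a_5 = a_3 = 0  ->  a_5 = 0
Truncated series: y(x) = 2 - 5 x^2 + (5/12) x^4 + O(x^6).

a_0 = 2; a_1 = 0; a_2 = -5; a_3 = 0; a_4 = 5/12; a_5 = 0


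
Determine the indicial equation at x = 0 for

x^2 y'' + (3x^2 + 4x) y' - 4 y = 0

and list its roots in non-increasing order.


Divide by x^2 to reach normal form y'' + P_1(x) y' + P_2(x) y = 0 with P_1(x) = 3 + 4/x and P_2(x) = -4/x^2.
x = 0 is a singular point because the y'-coefficient 3 + 4/x has a pole at x = 0 and the y-coefficient -4/x^2 has a pole at x = 0.
It is a regular singular point because x P_1(x) = p(x) = 3x + 4 and x^2 P_2(x) = q(x) = -4 are polynomials, hence analytic at x = 0.
p(0) = 4,  q(0) = -4.
Indicial equation: r(r-1) + p(0) r + q(0) = 0, i.e. r^2 + (p(0) - 1) r + q(0) = 0, i.e. r^2 + 3 r - 4 = 0.
Discriminant: (3)^2 - 4(-4) = 25, so r = (-3 ± 5)/2.
Solving: r_1 = 1, r_2 = -4.

indicial: r^2 + 3 r - 4 = 0; roots r_1 = 1, r_2 = -4


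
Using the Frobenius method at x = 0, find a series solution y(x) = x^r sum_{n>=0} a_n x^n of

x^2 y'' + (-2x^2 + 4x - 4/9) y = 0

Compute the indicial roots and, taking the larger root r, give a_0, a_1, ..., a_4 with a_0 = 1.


Write in Frobenius form y'' + (p(x)/x) y' + (q(x)/x^2) y = 0:
  p(x) = 0,  q(x) = -2x^2 + 4x - 4/9.
Indicial equation: r(r-1) + (0) r + (-4/9) = 0 -> roots r_1 = 4/3, r_2 = -1/3.
Take r = r_1 = 4/3. Let y(x) = x^r sum_{n>=0} a_n x^n with a_0 = 1.
Substitute y = x^r sum a_n x^n and match x^{r+n}. The recurrence is
  D(n) a_n + 4 a_{n-1} - 2 a_{n-2} = 0,  where D(n) = (r+n)(r+n-1) + (0)(r+n) + (-4/9).
  a_n = [-4 a_{n-1} + 2 a_{n-2}] / D(n).
Since the indicial polynomial factors as (r - r_1)(r - r_2), D(n) = (r_1 + n - r_1)(r_1 + n - r_2) = n(n + 5/3).
Evaluating step by step (a_0 = 1):
  n = 1: D(1) = 1(1 + 5/3) = 8/3; numerator = -4(1) = -4; a_1 = (-4)/(8/3) = -3/2
  n = 2: D(2) = 2(2 + 5/3) = 22/3; numerator = -4(-3/2) + 2(1) = 8; a_2 = (8)/(22/3) = 12/11
  n = 3: D(3) = 3(3 + 5/3) = 14; numerator = -4(12/11) + 2(-3/2) = -81/11; a_3 = (-81/11)/(14) = -81/154
  n = 4: D(4) = 4(4 + 5/3) = 68/3; numerator = -4(-81/154) + 2(12/11) = 30/7; a_4 = (30/7)/(68/3) = 45/238

r = 4/3; a_0 = 1; a_1 = -3/2; a_2 = 12/11; a_3 = -81/154; a_4 = 45/238


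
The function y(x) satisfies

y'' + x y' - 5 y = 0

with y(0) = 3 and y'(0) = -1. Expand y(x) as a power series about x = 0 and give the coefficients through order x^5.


Ansatz: y(x) = sum_{n>=0} a_n x^n, so y'(x) = sum_{n>=1} n a_n x^(n-1) and y''(x) = sum_{n>=2} n(n-1) a_n x^(n-2).
Substitute into P(x) y'' + Q(x) y' + R(x) y = 0 with P(x) = 1, Q(x) = x, R(x) = -5, and match powers of x.
Initial conditions: a_0 = 3, a_1 = -1.
Setting the coefficient of each power of x to zero and solving order by order (substituting the coefficients already found):
  x^0: 2 a_2 - 5 a_0 = 0  ->  2 a_2 = 5 a_0 = 15  ->  a_2 = 15/2
  x^1: 6 a_3 - 4 a_1 = 0  ->  6 a_3 = 4 a_1 = -4  ->  a_3 = -2/3
  x^2: 12 a_4 - 3 a_2 = 0  ->  12 a_4 = 3 a_2 = 45/2  ->  a_4 = 15/8
  x^3: 20 a_5 - 2 a_3 = 0  ->  20 a_5 = 2 a_3 = -4/3  ->  a_5 = -1/15
Truncated series: y(x) = 3 - x + (15/2) x^2 - (2/3) x^3 + (15/8) x^4 - (1/15) x^5 + O(x^6).

a_0 = 3; a_1 = -1; a_2 = 15/2; a_3 = -2/3; a_4 = 15/8; a_5 = -1/15


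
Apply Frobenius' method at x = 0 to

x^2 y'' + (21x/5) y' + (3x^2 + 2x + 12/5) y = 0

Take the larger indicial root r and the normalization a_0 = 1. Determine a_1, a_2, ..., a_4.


Write in Frobenius form y'' + (p(x)/x) y' + (q(x)/x^2) y = 0:
  p(x) = 21/5,  q(x) = 3x^2 + 2x + 12/5.
Indicial equation: r(r-1) + (21/5) r + (12/5) = 0 -> roots r_1 = -6/5, r_2 = -2.
Take r = r_1 = -6/5. Let y(x) = x^r sum_{n>=0} a_n x^n with a_0 = 1.
Substitute y = x^r sum a_n x^n and match x^{r+n}. The recurrence is
  D(n) a_n + 2 a_{n-1} + 3 a_{n-2} = 0,  where D(n) = (r+n)(r+n-1) + (21/5)(r+n) + (12/5).
  a_n = [-2 a_{n-1} - 3 a_{n-2}] / D(n).
Since the indicial polynomial factors as (r - r_1)(r - r_2), D(n) = (r_1 + n - r_1)(r_1 + n - r_2) = n(n + 4/5).
Evaluating step by step (a_0 = 1):
  n = 1: D(1) = 1(1 + 4/5) = 9/5; numerator = -2(1) = -2; a_1 = (-2)/(9/5) = -10/9
  n = 2: D(2) = 2(2 + 4/5) = 28/5; numerator = -2(-10/9) - 3(1) = -7/9; a_2 = (-7/9)/(28/5) = -5/36
  n = 3: D(3) = 3(3 + 4/5) = 57/5; numerator = -2(-5/36) - 3(-10/9) = 65/18; a_3 = (65/18)/(57/5) = 325/1026
  n = 4: D(4) = 4(4 + 4/5) = 96/5; numerator = -2(325/1026) - 3(-5/36) = -445/2052; a_4 = (-445/2052)/(96/5) = -2225/196992

r = -6/5; a_0 = 1; a_1 = -10/9; a_2 = -5/36; a_3 = 325/1026; a_4 = -2225/196992


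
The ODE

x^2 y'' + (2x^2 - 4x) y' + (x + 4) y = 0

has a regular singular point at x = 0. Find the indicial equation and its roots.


Divide by x^2 to reach normal form y'' + P_1(x) y' + P_2(x) y = 0 with P_1(x) = 2 - 4/x and P_2(x) = 1/x + 4/x^2.
x = 0 is a singular point because the y'-coefficient 2 - 4/x has a pole at x = 0 and the y-coefficient 1/x + 4/x^2 has a pole at x = 0.
It is a regular singular point because x P_1(x) = p(x) = 2x - 4 and x^2 P_2(x) = q(x) = x + 4 are polynomials, hence analytic at x = 0.
p(0) = -4,  q(0) = 4.
Indicial equation: r(r-1) + p(0) r + q(0) = 0, i.e. r^2 + (p(0) - 1) r + q(0) = 0, i.e. r^2 - 5 r + 4 = 0.
Discriminant: (-5)^2 - 4(4) = 9, so r = (5 ± 3)/2.
Solving: r_1 = 4, r_2 = 1.

indicial: r^2 - 5 r + 4 = 0; roots r_1 = 4, r_2 = 1


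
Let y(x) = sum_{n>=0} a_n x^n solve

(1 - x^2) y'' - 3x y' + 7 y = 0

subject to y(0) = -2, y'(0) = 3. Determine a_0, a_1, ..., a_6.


Ansatz: y(x) = sum_{n>=0} a_n x^n, so y'(x) = sum_{n>=1} n a_n x^(n-1) and y''(x) = sum_{n>=2} n(n-1) a_n x^(n-2).
Substitute into P(x) y'' + Q(x) y' + R(x) y = 0 with P(x) = 1 - x^2, Q(x) = -3x, R(x) = 7, and match powers of x.
Initial conditions: a_0 = -2, a_1 = 3.
Setting the coefficient of each power of x to zero and solving order by order (substituting the coefficients already found):
  x^0: 2 a_2 + 7 a_0 = 0  ->  2 a_2 = -7 a_0 = 14  ->  a_2 = 7
  x^1: 6 a_3 + 4 a_1 = 0  ->  6 a_3 = -4 a_1 = -12  ->  a_3 = -2
  x^2: 12 a_4 - a_2 = 0  ->  12 a_4 = a_2 = 7  ->  a_4 = 7/12
  x^3: 20 a_5 - 8 a_3 = 0  ->  20 a_5 = 8 a_3 = -16  ->  a_5 = -4/5
  x^4: 30 a_6 - 17 a_4 = 0  ->  30 a_6 = 17 a_4 = 119/12  ->  a_6 = 119/360
Truncated series: y(x) = -2 + 3 x + 7 x^2 - 2 x^3 + (7/12) x^4 - (4/5) x^5 + (119/360) x^6 + O(x^7).

a_0 = -2; a_1 = 3; a_2 = 7; a_3 = -2; a_4 = 7/12; a_5 = -4/5; a_6 = 119/360


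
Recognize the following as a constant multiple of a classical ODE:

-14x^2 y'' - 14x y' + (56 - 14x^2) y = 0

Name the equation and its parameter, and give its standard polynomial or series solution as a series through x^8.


All three coefficients share the factor -14; dividing through by -14 gives  x^2 y'' + x y' + (x^2 - 4) y = 0.
This matches the Bessel equation x^2 y'' + x y' + (x^2 - nu^2) y = 0 with nu^2 = 4, so nu = 2; the solution bounded at x = 0 is J_2(x).
Frobenius at x = 0: indicial roots ±nu; for r = nu the recurrence k(k + 2nu) c_k = -c_{k-2} gives the standard series J_nu(x) = sum_{k>=0} (-1)^k / (k! (k+nu)!) (x/2)^(2k+nu). Evaluate the first 4 terms:
  k = 0: (-1)^0 / (0! * 2! * 2^2) x^2 = 1/(1*2*4) x^2 = (1/8) x^2
  k = 1: (-1)^1 / (1! * 3! * 2^4) x^4 = -1/(1*6*16) x^4 = (-1/96) x^4
  k = 2: (-1)^2 / (2! * 4! * 2^6) x^6 = 1/(2*24*64) x^6 = (1/3072) x^6
  k = 3: (-1)^3 / (3! * 5! * 2^8) x^8 = -1/(6*120*256) x^8 = (-1/184320) x^8
Hence J_2(x) = -x^8/184320 + x^6/3072 - x^4/96 + x^2/8 + ....

J_2(x); series = -x^8/184320 + x^6/3072 - x^4/96 + x^2/8


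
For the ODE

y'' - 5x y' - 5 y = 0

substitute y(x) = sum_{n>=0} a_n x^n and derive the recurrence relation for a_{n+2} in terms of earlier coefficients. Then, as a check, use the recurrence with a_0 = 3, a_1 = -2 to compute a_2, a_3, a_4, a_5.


Substitute y = sum_n a_n x^n.
y''(x) has coefficient (n+2)(n+1) a_{n+2} at x^n;
-5 x y'(x) has coefficient -5 n a_n at x^n (shift);
-5 y(x) has coefficient -5 a_n at x^n.
Matching x^n: (n+2)(n+1) a_{n+2} + (-5n - 5) a_n = 0.
Thus a_{n+2} = (5n + 5) / ((n+1)(n+2)) * a_n.

Check with a_0 = 3, a_1 = -2 (apply the recurrence for n = 0, 1, 2, 3): a_0 = 3, a_1 = -2, a_2 = 15/2, a_3 = -10/3, a_4 = 75/8, a_5 = -10/3.

a_(n+2) = (5n + 5) / ((n+1)(n+2)) * a_n; check: a_0 = 3, a_1 = -2, a_2 = 15/2, a_3 = -10/3, a_4 = 75/8, a_5 = -10/3


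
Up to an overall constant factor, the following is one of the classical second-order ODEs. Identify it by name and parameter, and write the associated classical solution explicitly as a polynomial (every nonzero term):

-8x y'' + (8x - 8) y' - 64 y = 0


All three coefficients share the factor -8; dividing through by -8 gives  x y'' + (1 - x) y' + 8 y = 0.
This matches the Laguerre equation x y'' + (1 - x) y' + n y = 0 with n = 8; the polynomial solution is L_8(x).
With y = sum_k a_k x^k, matching x^k gives (k+1)k a_{k+1} + (k+1) a_{k+1} - k a_k + n a_k = 0, i.e. (k+1)^2 a_{k+1} = (k - n) a_k = (k - 8) a_k. The right side vanishes at k = 8, so the series terminates at degree 8.
Standard normalization L_n(0) = 1 gives a_0 = 1. Work upward with a_{k+1} = (k - 8) a_k / (k+1)^2:
  a_1 = (0 - 8)(1) / 1^2 = -8/1 = -8
  a_2 = (1 - 8)(-8) / 2^2 = 56/4 = 14
  a_3 = (2 - 8)(14) / 3^2 = -84/9 = -28/3
  a_4 = (3 - 8)(-28/3) / 4^2 = (140/3)/16 = 35/12
  a_5 = (4 - 8)(35/12) / 5^2 = (-35/3)/25 = -7/15
  a_6 = (5 - 8)(-7/15) / 6^2 = (7/5)/36 = 7/180
  a_7 = (6 - 8)(7/180) / 7^2 = (-7/90)/49 = -1/630
  a_8 = (7 - 8)(-1/630) / 8^2 = (1/630)/64 = 1/40320
Hence L_8(x) = x^8/40320 - x^7/630 + 7 x^6/180 - 7 x^5/15 + 35 x^4/12 - 28 x^3/3 + 14 x^2 - 8 x + 1.

L_8(x); series = x^8/40320 - x^7/630 + 7 x^6/180 - 7 x^5/15 + 35 x^4/12 - 28 x^3/3 + 14 x^2 - 8 x + 1


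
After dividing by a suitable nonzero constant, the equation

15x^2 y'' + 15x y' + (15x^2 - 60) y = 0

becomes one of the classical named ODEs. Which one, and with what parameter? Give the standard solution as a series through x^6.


All three coefficients share the factor 15; dividing through by 15 gives  x^2 y'' + x y' + (x^2 - 4) y = 0.
This matches the Bessel equation x^2 y'' + x y' + (x^2 - nu^2) y = 0 with nu^2 = 4, so nu = 2; the solution bounded at x = 0 is J_2(x).
Frobenius at x = 0: indicial roots ±nu; for r = nu the recurrence k(k + 2nu) c_k = -c_{k-2} gives the standard series J_nu(x) = sum_{k>=0} (-1)^k / (k! (k+nu)!) (x/2)^(2k+nu). Evaluate the first 3 terms:
  k = 0: (-1)^0 / (0! * 2! * 2^2) x^2 = 1/(1*2*4) x^2 = (1/8) x^2
  k = 1: (-1)^1 / (1! * 3! * 2^4) x^4 = -1/(1*6*16) x^4 = (-1/96) x^4
  k = 2: (-1)^2 / (2! * 4! * 2^6) x^6 = 1/(2*24*64) x^6 = (1/3072) x^6
Hence J_2(x) = x^6/3072 - x^4/96 + x^2/8 + ....

J_2(x); series = x^6/3072 - x^4/96 + x^2/8


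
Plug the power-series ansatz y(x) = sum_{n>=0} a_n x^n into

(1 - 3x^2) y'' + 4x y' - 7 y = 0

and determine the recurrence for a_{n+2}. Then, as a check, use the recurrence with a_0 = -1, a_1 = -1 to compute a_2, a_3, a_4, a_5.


Substitute y = sum_n a_n x^n.
(1 - 3 x^2) y'' contributes (n+2)(n+1) a_{n+2} - 3 n(n-1) a_n at x^n.
4 x y'(x) contributes 4 n a_n at x^n.
-7 y(x) contributes -7 a_n at x^n.
Matching x^n: (n+2)(n+1) a_{n+2} + (-3 n(n-1) + 4 n - 7) a_n = 0.
Thus a_{n+2} = (3 n(n-1) - 4 n + 7) / ((n+1)(n+2)) * a_n.

Check with a_0 = -1, a_1 = -1 (apply the recurrence for n = 0, 1, 2, 3): a_0 = -1, a_1 = -1, a_2 = -7/2, a_3 = -1/2, a_4 = -35/24, a_5 = -13/40.

a_(n+2) = (3 n(n-1) - 4 n + 7) / ((n+1)(n+2)) * a_n; check: a_0 = -1, a_1 = -1, a_2 = -7/2, a_3 = -1/2, a_4 = -35/24, a_5 = -13/40


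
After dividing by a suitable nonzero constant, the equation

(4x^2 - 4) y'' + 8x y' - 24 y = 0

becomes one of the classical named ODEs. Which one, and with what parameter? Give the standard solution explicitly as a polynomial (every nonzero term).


All three coefficients share the factor -4; dividing through by -4 gives  (1 - x^2) y'' - 2x y' + 6 y = 0.
This matches the Legendre equation (1 - x^2) y'' - 2x y' + n(n+1) y = 0 (note the -2x y' term) with n(n+1) = 6, so n = 2; the polynomial solution is P_2(x).
With y = sum_k a_k x^k, matching x^k gives (k+2)(k+1) a_{k+2} = [k(k+1) - n(n+1)] a_k = (k - 2)(k + 3) a_k. The right side vanishes at k = 2, so the series with the parity of 2 terminates at degree 2.
Standard normalization (P_n(1) = 1): leading coefficient (2n)!/(2^n (n!)^2) = 24/(4*4) = 3/2, so a_2 = 3/2. Work downward with a_k = (k+1)(k+2) a_{k+2} / ((k - 2)(k + 3)):
  a_0 = (1)(2)(3/2) / ((0 - 2)(0 + 3)) = 3/(-6) = -1/2
Hence P_2(x) = 3 x^2/2 - 1/2.

P_2(x); series = 3 x^2/2 - 1/2


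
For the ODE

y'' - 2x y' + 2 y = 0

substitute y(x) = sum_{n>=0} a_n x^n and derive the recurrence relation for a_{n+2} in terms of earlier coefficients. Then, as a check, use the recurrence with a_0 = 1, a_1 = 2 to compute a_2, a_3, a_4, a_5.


Substitute y = sum_n a_n x^n.
y''(x) has coefficient (n+2)(n+1) a_{n+2} at x^n;
-2 x y'(x) has coefficient -2 n a_n at x^n (shift);
2 y(x) has coefficient 2 a_n at x^n.
Matching x^n: (n+2)(n+1) a_{n+2} + (-2n + 2) a_n = 0.
Thus a_{n+2} = (2n - 2) / ((n+1)(n+2)) * a_n.

Check with a_0 = 1, a_1 = 2 (apply the recurrence for n = 0, 1, 2, 3): a_0 = 1, a_1 = 2, a_2 = -1, a_3 = 0, a_4 = -1/6, a_5 = 0.

a_(n+2) = (2n - 2) / ((n+1)(n+2)) * a_n; check: a_0 = 1, a_1 = 2, a_2 = -1, a_3 = 0, a_4 = -1/6, a_5 = 0


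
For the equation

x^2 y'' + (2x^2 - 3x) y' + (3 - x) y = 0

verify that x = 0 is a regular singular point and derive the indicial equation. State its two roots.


Divide by x^2 to reach normal form y'' + P_1(x) y' + P_2(x) y = 0 with P_1(x) = 2 - 3/x and P_2(x) = -1/x + 3/x^2.
x = 0 is a singular point because the y'-coefficient 2 - 3/x has a pole at x = 0 and the y-coefficient -1/x + 3/x^2 has a pole at x = 0.
It is a regular singular point because x P_1(x) = p(x) = 2x - 3 and x^2 P_2(x) = q(x) = 3 - x are polynomials, hence analytic at x = 0.
p(0) = -3,  q(0) = 3.
Indicial equation: r(r-1) + p(0) r + q(0) = 0, i.e. r^2 + (p(0) - 1) r + q(0) = 0, i.e. r^2 - 4 r + 3 = 0.
Discriminant: (-4)^2 - 4(3) = 4, so r = (4 ± 2)/2.
Solving: r_1 = 3, r_2 = 1.

indicial: r^2 - 4 r + 3 = 0; roots r_1 = 3, r_2 = 1


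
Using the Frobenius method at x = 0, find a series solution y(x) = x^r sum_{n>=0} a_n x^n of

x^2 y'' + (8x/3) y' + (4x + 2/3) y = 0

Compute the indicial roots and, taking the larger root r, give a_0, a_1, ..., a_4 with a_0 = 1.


Write in Frobenius form y'' + (p(x)/x) y' + (q(x)/x^2) y = 0:
  p(x) = 8/3,  q(x) = 4x + 2/3.
Indicial equation: r(r-1) + (8/3) r + (2/3) = 0 -> roots r_1 = -2/3, r_2 = -1.
Take r = r_1 = -2/3. Let y(x) = x^r sum_{n>=0} a_n x^n with a_0 = 1.
Substitute y = x^r sum a_n x^n and match x^{r+n}. The recurrence is
  D(n) a_n + 4 a_{n-1} = 0,  where D(n) = (r+n)(r+n-1) + (8/3)(r+n) + (2/3).
  a_n = -4 / D(n) * a_{n-1}.
Since the indicial polynomial factors as (r - r_1)(r - r_2), D(n) = (r_1 + n - r_1)(r_1 + n - r_2) = n(n + 1/3).
Evaluating step by step (a_0 = 1):
  n = 1: D(1) = 1(1 + 1/3) = 4/3; numerator = -4(1) = -4; a_1 = (-4)/(4/3) = -3
  n = 2: D(2) = 2(2 + 1/3) = 14/3; numerator = -4(-3) = 12; a_2 = (12)/(14/3) = 18/7
  n = 3: D(3) = 3(3 + 1/3) = 10; numerator = -4(18/7) = -72/7; a_3 = (-72/7)/(10) = -36/35
  n = 4: D(4) = 4(4 + 1/3) = 52/3; numerator = -4(-36/35) = 144/35; a_4 = (144/35)/(52/3) = 108/455

r = -2/3; a_0 = 1; a_1 = -3; a_2 = 18/7; a_3 = -36/35; a_4 = 108/455


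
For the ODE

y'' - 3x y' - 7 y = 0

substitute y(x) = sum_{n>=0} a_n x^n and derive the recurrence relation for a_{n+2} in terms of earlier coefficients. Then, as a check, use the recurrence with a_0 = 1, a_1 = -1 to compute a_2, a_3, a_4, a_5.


Substitute y = sum_n a_n x^n.
y''(x) has coefficient (n+2)(n+1) a_{n+2} at x^n;
-3 x y'(x) has coefficient -3 n a_n at x^n (shift);
-7 y(x) has coefficient -7 a_n at x^n.
Matching x^n: (n+2)(n+1) a_{n+2} + (-3n - 7) a_n = 0.
Thus a_{n+2} = (3n + 7) / ((n+1)(n+2)) * a_n.

Check with a_0 = 1, a_1 = -1 (apply the recurrence for n = 0, 1, 2, 3): a_0 = 1, a_1 = -1, a_2 = 7/2, a_3 = -5/3, a_4 = 91/24, a_5 = -4/3.

a_(n+2) = (3n + 7) / ((n+1)(n+2)) * a_n; check: a_0 = 1, a_1 = -1, a_2 = 7/2, a_3 = -5/3, a_4 = 91/24, a_5 = -4/3


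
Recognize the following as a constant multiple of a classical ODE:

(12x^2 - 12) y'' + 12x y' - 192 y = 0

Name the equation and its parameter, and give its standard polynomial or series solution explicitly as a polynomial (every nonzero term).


All three coefficients share the factor -12; dividing through by -12 gives  (1 - x^2) y'' - x y' + 16 y = 0.
This matches the Chebyshev equation (1 - x^2) y'' - x y' + n^2 y = 0 (note the -x y' term, not -2x y') with n^2 = 16, so n = 4; the polynomial solution is T_4(x).
With y = sum_k a_k x^k, matching x^k gives (k+2)(k+1) a_{k+2} = (k^2 - n^2) a_k = (k - 4)(k + 4) a_k. The right side vanishes at k = 4, so the series with the parity of 4 terminates at degree 4.
Standard normalization: leading coefficient of T_n is 2^(n-1), so a_4 = 2^3 = 8. Work downward with a_k = (k+1)(k+2) a_{k+2} / ((k - 4)(k + 4)):
  a_2 = (3)(4)(8) / ((2 - 4)(2 + 4)) = 96/(-12) = -8
  a_0 = (1)(2)(-8) / ((0 - 4)(0 + 4)) = -16/(-16) = 1
Hence T_4(x) = 8 x^4 - 8 x^2 + 1.

T_4(x); series = 8 x^4 - 8 x^2 + 1
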